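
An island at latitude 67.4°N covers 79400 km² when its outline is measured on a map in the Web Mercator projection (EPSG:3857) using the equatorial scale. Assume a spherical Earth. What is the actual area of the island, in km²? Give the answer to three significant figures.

The Mercator projection is conformal; its linear scale factor is the same in every direction and equals sec φ = 1/cos φ.
Areal scale = k² = sec²φ = 1/cos²(67.4°) = 1/0.3843² = 6.771.
True area = apparent / (areal scale) = 79400 / 6.771 ≈ 11700 km².

11700 km²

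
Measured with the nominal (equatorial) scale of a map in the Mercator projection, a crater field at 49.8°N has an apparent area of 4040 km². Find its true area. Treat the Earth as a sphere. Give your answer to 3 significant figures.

Mercator is conformal, so the point scale is isotropic: h = k = sec φ = 1/cos φ.
Areal scale = k² = sec²φ = 1/cos²(49.8°) = 1/0.6455² = 2.400.
True area = apparent / (areal scale) = 4040 / 2.400 ≈ 1680 km².

1680 km²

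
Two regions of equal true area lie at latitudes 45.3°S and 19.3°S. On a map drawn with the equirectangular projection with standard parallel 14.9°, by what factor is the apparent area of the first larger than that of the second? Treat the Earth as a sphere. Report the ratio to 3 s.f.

1.34

With standard parallel φ₀ = 14.9°, the equirectangular projection gives x = Rλ cos φ₀, y = Rφ, so h = 1 and k = cos 14.9° / cos φ.
Areal scale at 45.3°: h·k = 1.000 × 1.374 = 1.374.
Areal scale at 19.3°: h·k = 1.000 × 1.024 = 1.024.
Ratio = 1.374/1.024 ≈ 1.34.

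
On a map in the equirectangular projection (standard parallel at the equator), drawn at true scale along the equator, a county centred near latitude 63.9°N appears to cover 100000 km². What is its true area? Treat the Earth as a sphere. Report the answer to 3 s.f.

44000 km²

Plate carrée maps x = Rλ, y = Rφ. The meridian scale is h = 1 and the parallel scale is k = 1/cos φ = sec φ.
Areal scale = h·k = 1 × sec φ; at 63.9°, h = 1.000, k = 2.273, so h·k = 2.273.
True area = apparent / (areal scale) = 100000 / 2.273 ≈ 44000 km².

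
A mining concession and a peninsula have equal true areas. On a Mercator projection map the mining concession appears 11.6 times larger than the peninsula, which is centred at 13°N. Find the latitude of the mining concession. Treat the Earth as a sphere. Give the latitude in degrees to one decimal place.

73.4°

Mercator areal scale is sec²φ, so apparent-area ratio = sec²φ₁ / sec²φ₂ = cos²φ₂ / cos²φ₁.
cos²φ₂ / cos²φ₁ = 11.6  ⇒  cos φ₁ = cos 13° / √11.6 = 0.9744/3.406 = 0.2861.
φ₁ = arccos(0.2861) ≈ 73.4°.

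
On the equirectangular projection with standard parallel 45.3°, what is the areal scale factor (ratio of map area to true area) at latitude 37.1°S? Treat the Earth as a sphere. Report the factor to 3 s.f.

In the equirectangular projection with standard parallel φ₀ = 45.3° (x = Rλ cos φ₀, y = Rφ), meridians are true-scale (h = 1) and the parallel scale is k = cos φ₀ / cos φ.
Areal scale = h·k = 1 × cos φ₀ / cos φ; at 37.1°, h = 1.000, k = 0.8819, so h·k = 0.8819.

0.882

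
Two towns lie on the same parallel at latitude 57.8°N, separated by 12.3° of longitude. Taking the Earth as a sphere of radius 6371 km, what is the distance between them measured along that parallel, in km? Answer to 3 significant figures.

729 km

Arc length along a parallel = R cos φ · Δλ (with Δλ in radians).
= 6371 × cos 57.8° × (12.3° × π/180) = 6371 × 0.5329 × 0.2147 ≈ 729 km.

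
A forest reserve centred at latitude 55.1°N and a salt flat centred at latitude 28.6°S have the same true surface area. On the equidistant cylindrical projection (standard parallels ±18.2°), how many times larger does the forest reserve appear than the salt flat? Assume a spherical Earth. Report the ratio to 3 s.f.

1.53

The equidistant cylindrical projection with φ₀ = 18.2° has h = 1 (meridians true) and k = cos φ₀ / cos φ along parallels.
Areal scale at 55.1°: h·k = 1.000 × 1.660 = 1.660.
Areal scale at 28.6°: h·k = 1.000 × 1.082 = 1.082.
Ratio = 1.660/1.082 ≈ 1.53.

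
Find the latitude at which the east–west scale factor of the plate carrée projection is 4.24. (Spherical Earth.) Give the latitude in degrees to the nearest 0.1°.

Plate carrée: h = 1, k = sec φ along parallels.
sec φ = 4.24  ⇒  cos φ = 0.2358  ⇒  φ ≈ 76.4°.

76.4°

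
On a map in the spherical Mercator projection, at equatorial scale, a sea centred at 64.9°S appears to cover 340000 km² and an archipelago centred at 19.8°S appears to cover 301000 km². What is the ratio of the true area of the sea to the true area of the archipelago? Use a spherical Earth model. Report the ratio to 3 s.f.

0.230

Mercator's areal exaggeration is sec²φ; hence true area = (apparent area) · cos²φ.
True area of sea: 340000 × cos²(64.9°) = 340000 × 0.1799 = 61180 km².
True area of archipelago: 301000 × cos²(19.8°) = 301000 × 0.8853 = 266500 km².
Ratio = 61180 / 266500 ≈ 0.230.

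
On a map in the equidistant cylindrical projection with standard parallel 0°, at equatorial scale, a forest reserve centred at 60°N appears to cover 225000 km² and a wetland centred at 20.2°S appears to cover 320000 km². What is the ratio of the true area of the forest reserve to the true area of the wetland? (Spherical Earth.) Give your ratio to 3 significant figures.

0.375

Plate carrée has h = 1 and k = sec φ, giving areal scale sec φ; true area = (apparent area) · cos φ.
True area of forest reserve: 225000 × cos(60°) = 225000 × 0.5000 = 112500 km².
True area of wetland: 320000 × cos(20.2°) = 320000 × 0.9385 = 300300 km².
Ratio = 112500 / 300300 ≈ 0.375.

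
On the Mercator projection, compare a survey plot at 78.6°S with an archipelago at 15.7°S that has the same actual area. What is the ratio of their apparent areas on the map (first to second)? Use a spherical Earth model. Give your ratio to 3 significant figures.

Mercator areal scale is sec²φ.
At 78.6°: sec²(78.6°) = 1/0.1977² = 25.60.
At 15.7°: sec²(15.7°) = 1/0.9627² = 1.079.
Ratio = 25.60/1.079 = cos²(15.7°)/cos²(78.6°) ≈ 23.7.

23.7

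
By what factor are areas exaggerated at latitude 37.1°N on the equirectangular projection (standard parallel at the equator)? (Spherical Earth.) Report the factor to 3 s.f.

Plate carrée maps x = Rλ, y = Rφ. The meridian scale is h = 1 and the parallel scale is k = 1/cos φ = sec φ.
Areal scale = h·k = 1 × sec φ; at 37.1°, h = 1.000, k = 1.254, so h·k = 1.254.

1.25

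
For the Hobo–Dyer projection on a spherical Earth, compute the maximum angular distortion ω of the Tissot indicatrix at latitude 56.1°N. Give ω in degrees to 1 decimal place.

Hobo–Dyer is a cylindrical equal-area projection with standard parallels at ±37.5°. For cylindrical equal-area with standard parallel φ₀, h = cos φ / cos φ₀ and k = cos φ₀ / cos φ, so h·k = 1.
At 56.1°: h = 0.7030, k = 1.422; principal scales a = 1.422, b = 0.7030.
sin(ω/2) = (a − b)/(a + b) = 0.7194/2.125 = 0.3385, so ω = 2 arcsin(0.3385) ≈ 39.6°.

39.6°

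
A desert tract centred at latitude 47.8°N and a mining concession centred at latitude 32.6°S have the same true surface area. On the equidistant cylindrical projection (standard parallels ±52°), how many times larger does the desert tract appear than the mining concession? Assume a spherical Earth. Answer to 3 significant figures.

With standard parallel φ₀ = 52°, the equirectangular projection gives x = Rλ cos φ₀, y = Rφ, so h = 1 and k = cos 52° / cos φ.
Areal scale at 47.8°: h·k = 1.000 × 0.9165 = 0.9165.
Areal scale at 32.6°: h·k = 1.000 × 0.7308 = 0.7308.
Ratio = 0.9165/0.7308 ≈ 1.25.

1.25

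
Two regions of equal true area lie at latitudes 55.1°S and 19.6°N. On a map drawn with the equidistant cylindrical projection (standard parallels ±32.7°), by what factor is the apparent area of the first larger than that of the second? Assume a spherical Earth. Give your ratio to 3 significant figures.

In the equirectangular projection with standard parallel φ₀ = 32.7° (x = Rλ cos φ₀, y = Rφ), meridians are true-scale (h = 1) and the parallel scale is k = cos φ₀ / cos φ.
Areal scale at 55.1°: h·k = 1.000 × 1.471 = 1.471.
Areal scale at 19.6°: h·k = 1.000 × 0.8933 = 0.8933.
Ratio = 1.471/0.8933 ≈ 1.65.

1.65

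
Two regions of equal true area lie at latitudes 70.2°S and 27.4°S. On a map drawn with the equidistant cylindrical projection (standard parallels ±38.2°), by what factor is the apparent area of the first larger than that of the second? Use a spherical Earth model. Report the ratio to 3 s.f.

The equidistant cylindrical projection with φ₀ = 38.2° has h = 1 (meridians true) and k = cos φ₀ / cos φ along parallels.
Areal scale at 70.2°: h·k = 1.000 × 2.320 = 2.320.
Areal scale at 27.4°: h·k = 1.000 × 0.8852 = 0.8852.
Ratio = 2.320/0.8852 ≈ 2.62.

2.62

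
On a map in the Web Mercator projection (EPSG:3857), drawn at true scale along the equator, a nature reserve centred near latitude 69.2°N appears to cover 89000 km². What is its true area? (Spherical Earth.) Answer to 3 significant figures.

For Mercator, h = k = sec φ (a conformal cylindrical projection has a single point scale, 1/cos φ).
Areal scale = k² = sec²φ = 1/cos²(69.2°) = 1/0.3551² = 7.930.
True area = apparent / (areal scale) = 89000 / 7.930 ≈ 11200 km².

11200 km²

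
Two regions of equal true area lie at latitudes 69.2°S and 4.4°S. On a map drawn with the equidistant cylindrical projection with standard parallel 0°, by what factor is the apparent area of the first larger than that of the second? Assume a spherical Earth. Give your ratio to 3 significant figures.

For the equirectangular projection with φ₀ = 0 (plate carrée), h = 1 along meridians and k = sec φ along parallels.
Areal scale at 69.2°: h·k = 1.000 × 2.816 = 2.816.
Areal scale at 4.4°: h·k = 1.000 × 1.003 = 1.003.
Ratio = 2.816/1.003 ≈ 2.81.

2.81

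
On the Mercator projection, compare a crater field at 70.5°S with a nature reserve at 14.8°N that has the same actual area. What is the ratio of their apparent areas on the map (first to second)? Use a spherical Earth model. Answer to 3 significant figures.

8.39

Mercator is conformal with k = sec φ, so areal scale = k² = sec²φ.
At 70.5°: sec²(70.5°) = 1/0.3338² = 8.974.
At 14.8°: sec²(14.8°) = 1/0.9668² = 1.070.
Ratio = 8.974/1.070 = cos²(14.8°)/cos²(70.5°) ≈ 8.39.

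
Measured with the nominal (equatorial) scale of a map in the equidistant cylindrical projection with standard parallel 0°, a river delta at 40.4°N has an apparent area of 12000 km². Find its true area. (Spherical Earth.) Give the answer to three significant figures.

9140 km²

In the plate carrée (x = Rλ, y = Rφ), meridians are true-scale (h = 1) and parallels are stretched by k = sec φ.
Areal scale = h·k = 1 × sec φ; at 40.4°, h = 1.000, k = 1.313, so h·k = 1.313.
True area = apparent / (areal scale) = 12000 / 1.313 ≈ 9140 km².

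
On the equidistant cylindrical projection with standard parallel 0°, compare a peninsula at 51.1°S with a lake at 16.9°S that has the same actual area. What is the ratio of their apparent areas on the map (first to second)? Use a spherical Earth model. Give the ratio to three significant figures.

1.52

For the equirectangular projection with φ₀ = 0 (plate carrée), h = 1 along meridians and k = sec φ along parallels.
Areal scale at 51.1°: h·k = 1.000 × 1.592 = 1.592.
Areal scale at 16.9°: h·k = 1.000 × 1.045 = 1.045.
Ratio = 1.592/1.045 ≈ 1.52.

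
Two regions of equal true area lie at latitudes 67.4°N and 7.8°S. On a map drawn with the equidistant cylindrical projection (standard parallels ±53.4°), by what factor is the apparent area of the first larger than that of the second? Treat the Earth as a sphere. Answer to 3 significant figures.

With standard parallel φ₀ = 53.4°, the equirectangular projection gives x = Rλ cos φ₀, y = Rφ, so h = 1 and k = cos 53.4° / cos φ.
Areal scale at 67.4°: h·k = 1.000 × 1.551 = 1.551.
Areal scale at 7.8°: h·k = 1.000 × 0.6018 = 0.6018.
Ratio = 1.551/0.6018 ≈ 2.58.

2.58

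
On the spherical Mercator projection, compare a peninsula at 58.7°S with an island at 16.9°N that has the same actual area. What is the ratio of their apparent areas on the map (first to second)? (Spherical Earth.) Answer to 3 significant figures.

3.39

Mercator is conformal with k = sec φ, so areal scale = k² = sec²φ.
At 58.7°: sec²(58.7°) = 1/0.5195² = 3.705.
At 16.9°: sec²(16.9°) = 1/0.9568² = 1.092.
Ratio = 3.705/1.092 = cos²(16.9°)/cos²(58.7°) ≈ 3.39.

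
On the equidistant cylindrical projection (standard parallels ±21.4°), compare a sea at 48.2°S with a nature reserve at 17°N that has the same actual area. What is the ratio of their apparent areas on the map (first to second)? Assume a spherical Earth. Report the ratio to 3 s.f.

With standard parallel φ₀ = 21.4°, the equirectangular projection gives x = Rλ cos φ₀, y = Rφ, so h = 1 and k = cos 21.4° / cos φ.
Areal scale at 48.2°: h·k = 1.000 × 1.397 = 1.397.
Areal scale at 17°: h·k = 1.000 × 0.9736 = 0.9736.
Ratio = 1.397/0.9736 ≈ 1.43.

1.43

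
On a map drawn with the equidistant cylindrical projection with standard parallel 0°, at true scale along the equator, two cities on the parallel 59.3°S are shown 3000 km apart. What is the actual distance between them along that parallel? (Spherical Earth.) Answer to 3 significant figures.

1530 km

In the plate carrée (x = Rλ, y = Rφ), meridians are true-scale (h = 1) and parallels are stretched by k = sec φ.
Along the parallel at 59.3°, map distances are exaggerated by k = sec 59.3° = 1.959.
True distance = 3000 / 1.959 = 3000 × cos 59.3° ≈ 1530 km.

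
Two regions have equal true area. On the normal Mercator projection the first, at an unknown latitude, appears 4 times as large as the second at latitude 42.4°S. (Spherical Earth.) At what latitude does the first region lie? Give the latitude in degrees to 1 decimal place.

68.3°

Mercator areal scale is sec²φ, so apparent-area ratio = sec²φ₁ / sec²φ₂ = cos²φ₂ / cos²φ₁.
cos²φ₂ / cos²φ₁ = 4  ⇒  cos φ₁ = cos 42.4° / √4 = 0.7385/2.000 = 0.3692.
φ₁ = arccos(0.3692) ≈ 68.3°.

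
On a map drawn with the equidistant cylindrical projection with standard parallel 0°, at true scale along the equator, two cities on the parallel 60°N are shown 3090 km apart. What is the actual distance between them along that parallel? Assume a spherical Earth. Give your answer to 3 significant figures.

Plate carrée maps x = Rλ, y = Rφ. The meridian scale is h = 1 and the parallel scale is k = 1/cos φ = sec φ.
Along the parallel at 60°, map distances are exaggerated by k = sec 60° = 2.000.
True distance = 3090 / 2.000 = 3090 × cos 60° ≈ 1550 km.

1550 km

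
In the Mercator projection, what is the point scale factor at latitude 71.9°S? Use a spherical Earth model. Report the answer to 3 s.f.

For Mercator, h = k = sec φ (a conformal cylindrical projection has a single point scale, 1/cos φ).
k = 1/cos 71.9° = 1/0.3107 = 3.219.

3.22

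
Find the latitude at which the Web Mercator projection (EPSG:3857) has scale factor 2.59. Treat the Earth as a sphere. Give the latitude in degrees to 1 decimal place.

67.3°

Mercator scale is k = sec φ = 1/cos φ.
1/cos φ = 2.59  ⇒  cos φ = 0.3861  ⇒  φ = arccos(0.3861) ≈ 67.3°.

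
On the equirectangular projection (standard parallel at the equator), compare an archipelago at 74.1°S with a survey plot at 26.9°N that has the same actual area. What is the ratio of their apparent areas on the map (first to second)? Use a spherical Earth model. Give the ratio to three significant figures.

3.26

For the equirectangular projection with φ₀ = 0 (plate carrée), h = 1 along meridians and k = sec φ along parallels.
Areal scale at 74.1°: h·k = 1.000 × 3.650 = 3.650.
Areal scale at 26.9°: h·k = 1.000 × 1.121 = 1.121.
Ratio = 3.650/1.121 ≈ 3.26.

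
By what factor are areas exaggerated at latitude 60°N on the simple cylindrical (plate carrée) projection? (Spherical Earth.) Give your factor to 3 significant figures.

2.00

Plate carrée maps x = Rλ, y = Rφ. The meridian scale is h = 1 and the parallel scale is k = 1/cos φ = sec φ.
Areal scale = h·k = 1 × sec φ; at 60°, h = 1.000, k = 2.000, so h·k = 2.000.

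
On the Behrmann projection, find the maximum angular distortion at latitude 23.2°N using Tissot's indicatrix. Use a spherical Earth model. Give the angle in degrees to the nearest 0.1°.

6.8°

Behrmann is a cylindrical equal-area projection with standard parallels at ±30°. A cylindrical equal-area projection with standard parallel φ₀ has meridian scale h = cos φ / cos φ₀ and parallel scale k = cos φ₀ / cos φ (so areas are preserved, h·k = 1).
At 23.2°: h = 1.061, k = 0.9422; principal scales a = 1.061, b = 0.9422.
sin(ω/2) = (a − b)/(a + b) = 0.1191/2.004 = 0.05945, so ω = 2 arcsin(0.05945) ≈ 6.8°.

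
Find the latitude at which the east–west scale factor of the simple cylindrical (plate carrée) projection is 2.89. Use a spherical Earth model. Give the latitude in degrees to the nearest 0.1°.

Plate carrée: h = 1, k = sec φ along parallels.
sec φ = 2.89  ⇒  cos φ = 0.3460  ⇒  φ ≈ 69.8°.

69.8°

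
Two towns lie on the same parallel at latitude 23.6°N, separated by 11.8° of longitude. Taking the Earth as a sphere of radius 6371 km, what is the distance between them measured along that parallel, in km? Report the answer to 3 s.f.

Arc length along a parallel = R cos φ · Δλ (with Δλ in radians).
= 6371 × cos 23.6° × (11.8° × π/180) = 6371 × 0.9164 × 0.2059 ≈ 1200 km.

1200 km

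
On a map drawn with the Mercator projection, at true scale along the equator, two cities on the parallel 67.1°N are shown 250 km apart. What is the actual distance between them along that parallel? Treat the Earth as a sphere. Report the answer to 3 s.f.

For Mercator, h = k = sec φ (a conformal cylindrical projection has a single point scale, 1/cos φ).
Along the parallel at 67.1°, map distances are exaggerated by k = sec 67.1° = 2.570.
True distance = 250 / 2.570 = 250 × cos 67.1° ≈ 97.3 km.

97.3 km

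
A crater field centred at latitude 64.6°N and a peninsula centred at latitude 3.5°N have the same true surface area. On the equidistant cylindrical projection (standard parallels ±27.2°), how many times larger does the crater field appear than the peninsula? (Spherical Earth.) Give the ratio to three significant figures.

2.33

The equidistant cylindrical projection with φ₀ = 27.2° has h = 1 (meridians true) and k = cos φ₀ / cos φ along parallels.
Areal scale at 64.6°: h·k = 1.000 × 2.074 = 2.074.
Areal scale at 3.5°: h·k = 1.000 × 0.8911 = 0.8911.
Ratio = 2.074/0.8911 ≈ 2.33.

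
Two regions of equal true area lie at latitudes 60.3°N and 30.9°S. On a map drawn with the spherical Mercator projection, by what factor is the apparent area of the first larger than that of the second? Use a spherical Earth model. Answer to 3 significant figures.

3.00

Mercator areal scale is sec²φ.
At 60.3°: sec²(60.3°) = 1/0.4955² = 4.074.
At 30.9°: sec²(30.9°) = 1/0.8581² = 1.358.
Ratio = 4.074/1.358 = cos²(30.9°)/cos²(60.3°) ≈ 3.00.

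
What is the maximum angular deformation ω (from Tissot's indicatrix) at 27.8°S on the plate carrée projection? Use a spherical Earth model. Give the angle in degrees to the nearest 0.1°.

7.0°

In the plate carrée (x = Rλ, y = Rφ), meridians are true-scale (h = 1) and parallels are stretched by k = sec φ.
At 27.8°: h = 1.000, k = 1.130; principal scales a = 1.130, b = 1.000.
sin(ω/2) = (a − b)/(a + b) = 0.1305/2.130 = 0.06124, so ω = 2 arcsin(0.06124) ≈ 7.0°.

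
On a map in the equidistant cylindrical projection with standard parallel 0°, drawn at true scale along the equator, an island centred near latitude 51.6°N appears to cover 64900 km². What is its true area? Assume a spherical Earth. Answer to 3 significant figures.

Plate carrée maps x = Rλ, y = Rφ. The meridian scale is h = 1 and the parallel scale is k = 1/cos φ = sec φ.
Areal scale = h·k = 1 × sec φ; at 51.6°, h = 1.000, k = 1.610, so h·k = 1.610.
True area = apparent / (areal scale) = 64900 / 1.610 ≈ 40300 km².

40300 km²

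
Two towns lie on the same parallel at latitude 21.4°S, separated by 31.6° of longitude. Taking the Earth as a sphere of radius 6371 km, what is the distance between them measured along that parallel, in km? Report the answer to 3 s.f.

3270 km

Arc length along a parallel = R cos φ · Δλ (with Δλ in radians).
= 6371 × cos 21.4° × (31.6° × π/180) = 6371 × 0.9311 × 0.5515 ≈ 3270 km.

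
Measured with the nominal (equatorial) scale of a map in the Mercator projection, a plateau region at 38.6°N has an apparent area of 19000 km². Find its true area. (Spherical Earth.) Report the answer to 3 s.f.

11600 km²

For Mercator, h = k = sec φ (a conformal cylindrical projection has a single point scale, 1/cos φ).
Areal scale = k² = sec²φ = 1/cos²(38.6°) = 1/0.7815² = 1.637.
True area = apparent / (areal scale) = 19000 / 1.637 ≈ 11600 km².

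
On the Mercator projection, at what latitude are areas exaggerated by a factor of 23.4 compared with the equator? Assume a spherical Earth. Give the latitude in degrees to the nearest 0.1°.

Mercator areal scale is sec²φ.
sec²φ = 23.4  ⇒  cos²φ = 0.04274  ⇒  cos φ = 0.2067.
φ = arccos(0.2067) ≈ 78.1°.

78.1°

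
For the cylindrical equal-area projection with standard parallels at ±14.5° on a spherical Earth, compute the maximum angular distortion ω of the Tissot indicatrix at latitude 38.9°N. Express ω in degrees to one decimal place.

24.8°

Cylindrical equal-area (φ₀ = 14.5°): h = cos φ / cos 14.5° along meridians, k = cos 14.5° / cos φ along parallels; h·k = 1.
At 38.9°: h = 0.8038, k = 1.244; principal scales a = 1.244, b = 0.8038.
sin(ω/2) = (a − b)/(a + b) = 0.4402/2.048 = 0.2149, so ω = 2 arcsin(0.2149) ≈ 24.8°.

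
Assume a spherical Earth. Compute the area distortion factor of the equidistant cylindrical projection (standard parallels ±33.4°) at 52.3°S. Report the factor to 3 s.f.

1.37

The equidistant cylindrical projection with φ₀ = 33.4° has h = 1 (meridians true) and k = cos φ₀ / cos φ along parallels.
Areal scale = h·k = 1 × cos φ₀ / cos φ; at 52.3°, h = 1.000, k = 1.365, so h·k = 1.365.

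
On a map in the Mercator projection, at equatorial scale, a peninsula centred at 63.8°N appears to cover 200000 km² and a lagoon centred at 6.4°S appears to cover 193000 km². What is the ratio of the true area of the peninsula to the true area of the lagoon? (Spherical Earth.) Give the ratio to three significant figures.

0.205

Mercator's areal exaggeration is sec²φ; hence true area = (apparent area) · cos²φ.
True area of peninsula: 200000 × cos²(63.8°) = 200000 × 0.1949 = 38990 km².
True area of lagoon: 193000 × cos²(6.4°) = 193000 × 0.9876 = 190600 km².
Ratio = 38990 / 190600 ≈ 0.205.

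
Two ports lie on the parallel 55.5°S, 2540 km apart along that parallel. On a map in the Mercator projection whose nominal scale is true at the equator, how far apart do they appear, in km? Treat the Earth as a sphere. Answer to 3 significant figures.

Mercator is conformal, so the point scale is isotropic: h = k = sec φ = 1/cos φ.
Along the parallel, k = sec 55.5° = 1/0.5664 = 1.766.
Map distance = 2540 × 1.766 ≈ 4480 km.

4480 km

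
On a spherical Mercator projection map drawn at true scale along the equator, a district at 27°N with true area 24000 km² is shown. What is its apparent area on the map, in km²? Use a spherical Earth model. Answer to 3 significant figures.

Mercator is conformal, so the point scale is isotropic: h = k = sec φ = 1/cos φ.
Areal scale = k² = sec²φ = 1/cos²(27°) = 1/0.8910² = 1.260.
Apparent area = 24000 × 1.260 ≈ 30200 km².

30200 km²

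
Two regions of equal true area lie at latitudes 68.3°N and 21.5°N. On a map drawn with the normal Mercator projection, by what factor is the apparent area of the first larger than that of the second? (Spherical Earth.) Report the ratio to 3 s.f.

Mercator is conformal with k = sec φ, so areal scale = k² = sec²φ.
At 68.3°: sec²(68.3°) = 1/0.3697² = 7.315.
At 21.5°: sec²(21.5°) = 1/0.9304² = 1.155.
Ratio = 7.315/1.155 = cos²(21.5°)/cos²(68.3°) ≈ 6.33.

6.33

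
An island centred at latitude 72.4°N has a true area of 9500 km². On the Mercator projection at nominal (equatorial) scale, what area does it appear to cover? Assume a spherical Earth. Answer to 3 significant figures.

104000 km²

The Mercator projection is conformal; its linear scale factor is the same in every direction and equals sec φ = 1/cos φ.
Areal scale = k² = sec²φ = 1/cos²(72.4°) = 1/0.3024² = 10.94.
Apparent area = 9500 × 10.94 ≈ 104000 km².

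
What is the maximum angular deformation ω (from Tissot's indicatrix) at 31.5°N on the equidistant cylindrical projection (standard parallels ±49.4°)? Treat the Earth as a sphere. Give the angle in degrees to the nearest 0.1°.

15.4°

In the equirectangular projection with standard parallel φ₀ = 49.4° (x = Rλ cos φ₀, y = Rφ), meridians are true-scale (h = 1) and the parallel scale is k = cos φ₀ / cos φ.
At 31.5°: h = 1.000, k = 0.7632; principal scales a = 1.000, b = 0.7632.
sin(ω/2) = (a − b)/(a + b) = 0.2368/1.763 = 0.1343, so ω = 2 arcsin(0.1343) ≈ 15.4°.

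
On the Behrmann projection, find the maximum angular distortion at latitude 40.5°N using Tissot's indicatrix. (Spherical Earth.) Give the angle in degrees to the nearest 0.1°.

The Behrmann projection is cylindrical equal-area with φ₀ = 30°. For cylindrical equal-area with standard parallel φ₀, h = cos φ / cos φ₀ and k = cos φ₀ / cos φ, so h·k = 1.
At 40.5°: h = 0.8780, k = 1.139; principal scales a = 1.139, b = 0.8780.
sin(ω/2) = (a − b)/(a + b) = 0.2609/2.017 = 0.1293, so ω = 2 arcsin(0.1293) ≈ 14.9°.

14.9°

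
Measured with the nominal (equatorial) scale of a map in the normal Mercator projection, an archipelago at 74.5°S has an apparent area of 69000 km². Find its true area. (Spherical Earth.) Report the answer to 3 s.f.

Mercator is conformal, so the point scale is isotropic: h = k = sec φ = 1/cos φ.
Areal scale = k² = sec²φ = 1/cos²(74.5°) = 1/0.2672² = 14.00.
True area = apparent / (areal scale) = 69000 / 14.00 ≈ 4930 km².

4930 km²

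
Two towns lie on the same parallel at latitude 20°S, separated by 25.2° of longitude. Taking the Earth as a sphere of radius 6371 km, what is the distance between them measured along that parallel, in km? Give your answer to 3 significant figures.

2630 km

Arc length along a parallel = R cos φ · Δλ (with Δλ in radians).
= 6371 × cos 20° × (25.2° × π/180) = 6371 × 0.9397 × 0.4398 ≈ 2630 km.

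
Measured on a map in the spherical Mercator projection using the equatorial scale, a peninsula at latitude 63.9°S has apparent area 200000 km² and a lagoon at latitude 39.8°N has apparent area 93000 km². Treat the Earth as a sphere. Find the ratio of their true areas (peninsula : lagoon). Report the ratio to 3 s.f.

Since Mercator area scale is 1/cos²φ, the true area equals the apparent area multiplied by cos²φ.
True area of peninsula: 200000 × cos²(63.9°) = 200000 × 0.1935 = 38710 km².
True area of lagoon: 93000 × cos²(39.8°) = 93000 × 0.5903 = 54890 km².
Ratio = 38710 / 54890 ≈ 0.705.

0.705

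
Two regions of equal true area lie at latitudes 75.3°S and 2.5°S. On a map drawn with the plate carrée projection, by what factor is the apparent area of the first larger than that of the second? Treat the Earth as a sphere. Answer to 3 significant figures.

Plate carrée maps x = Rλ, y = Rφ. The meridian scale is h = 1 and the parallel scale is k = 1/cos φ = sec φ.
Areal scale at 75.3°: h·k = 1.000 × 3.941 = 3.941.
Areal scale at 2.5°: h·k = 1.000 × 1.001 = 1.001.
Ratio = 3.941/1.001 ≈ 3.94.

3.94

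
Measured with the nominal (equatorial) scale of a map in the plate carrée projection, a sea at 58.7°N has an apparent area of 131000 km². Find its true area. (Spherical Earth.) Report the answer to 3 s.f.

68100 km²

For the equirectangular projection with φ₀ = 0 (plate carrée), h = 1 along meridians and k = sec φ along parallels.
Areal scale = h·k = 1 × sec φ; at 58.7°, h = 1.000, k = 1.925, so h·k = 1.925.
True area = apparent / (areal scale) = 131000 / 1.925 ≈ 68100 km².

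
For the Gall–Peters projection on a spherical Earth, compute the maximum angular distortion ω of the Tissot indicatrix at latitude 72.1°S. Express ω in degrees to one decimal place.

86.0°

The Gall–Peters projection is cylindrical equal-area with φ₀ = 45°. For cylindrical equal-area with standard parallel φ₀, h = cos φ / cos φ₀ and k = cos φ₀ / cos φ, so h·k = 1.
At 72.1°: h = 0.4347, k = 2.301; principal scales a = 2.301, b = 0.4347.
sin(ω/2) = (a − b)/(a + b) = 1.866/2.735 = 0.6822, so ω = 2 arcsin(0.6822) ≈ 86.0°.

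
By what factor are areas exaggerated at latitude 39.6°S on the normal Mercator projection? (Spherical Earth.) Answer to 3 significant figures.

For Mercator, h = k = sec φ (a conformal cylindrical projection has a single point scale, 1/cos φ).
Areal scale = k² = sec²φ = 1/cos²(39.6°) = 1/0.7705² = 1.684.

1.68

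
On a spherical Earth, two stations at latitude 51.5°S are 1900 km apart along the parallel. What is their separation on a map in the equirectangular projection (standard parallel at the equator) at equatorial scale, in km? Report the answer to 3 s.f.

For the equirectangular projection with φ₀ = 0 (plate carrée), h = 1 along meridians and k = sec φ along parallels.
Along the parallel, k = sec 51.5° = 1/0.6225 = 1.606.
Map distance = 1900 × 1.606 ≈ 3050 km.

3050 km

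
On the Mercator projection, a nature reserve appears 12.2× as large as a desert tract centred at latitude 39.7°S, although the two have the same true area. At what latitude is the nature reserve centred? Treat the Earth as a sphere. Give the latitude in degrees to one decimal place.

For equal true areas on Mercator, apparent areas scale as sec²φ, so the ratio is cos²φ₂ / cos²φ₁.
cos²φ₂ / cos²φ₁ = 12.2  ⇒  cos φ₁ = cos 39.7° / √12.2 = 0.7694/3.493 = 0.2203.
φ₁ = arccos(0.2203) ≈ 77.3°.

77.3°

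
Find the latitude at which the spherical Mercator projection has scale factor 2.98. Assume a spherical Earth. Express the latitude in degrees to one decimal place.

70.4°

Mercator scale is k = sec φ = 1/cos φ.
1/cos φ = 2.98  ⇒  cos φ = 0.3356  ⇒  φ = arccos(0.3356) ≈ 70.4°.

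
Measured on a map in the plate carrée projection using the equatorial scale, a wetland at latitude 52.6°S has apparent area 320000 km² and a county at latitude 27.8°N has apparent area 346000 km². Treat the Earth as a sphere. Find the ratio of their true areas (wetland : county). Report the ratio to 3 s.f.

0.635

Plate carrée has h = 1 and k = sec φ, giving areal scale sec φ; true area = (apparent area) · cos φ.
True area of wetland: 320000 × cos(52.6°) = 320000 × 0.6074 = 194400 km².
True area of county: 346000 × cos(27.8°) = 346000 × 0.8846 = 306100 km².
Ratio = 194400 / 306100 ≈ 0.635.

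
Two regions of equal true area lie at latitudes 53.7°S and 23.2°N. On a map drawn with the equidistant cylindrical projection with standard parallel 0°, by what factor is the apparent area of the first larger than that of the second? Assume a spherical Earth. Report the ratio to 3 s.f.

Plate carrée maps x = Rλ, y = Rφ. The meridian scale is h = 1 and the parallel scale is k = 1/cos φ = sec φ.
Areal scale at 53.7°: h·k = 1.000 × 1.689 = 1.689.
Areal scale at 23.2°: h·k = 1.000 × 1.088 = 1.088.
Ratio = 1.689/1.088 ≈ 1.55.

1.55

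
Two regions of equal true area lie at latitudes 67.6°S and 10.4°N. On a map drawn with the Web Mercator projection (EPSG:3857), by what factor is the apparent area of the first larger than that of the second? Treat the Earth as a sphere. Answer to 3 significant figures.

Mercator areal scale is sec²φ.
At 67.6°: sec²(67.6°) = 1/0.3811² = 6.886.
At 10.4°: sec²(10.4°) = 1/0.9836² = 1.034.
Ratio = 6.886/1.034 = cos²(10.4°)/cos²(67.6°) ≈ 6.66.

6.66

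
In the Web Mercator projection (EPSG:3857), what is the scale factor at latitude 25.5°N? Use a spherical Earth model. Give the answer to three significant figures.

For Mercator, h = k = sec φ (a conformal cylindrical projection has a single point scale, 1/cos φ).
k = 1/cos 25.5° = 1/0.9026 = 1.108.

1.11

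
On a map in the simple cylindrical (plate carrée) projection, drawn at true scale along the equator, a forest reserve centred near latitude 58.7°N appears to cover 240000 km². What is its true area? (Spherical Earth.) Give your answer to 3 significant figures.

125000 km²

In the plate carrée (x = Rλ, y = Rφ), meridians are true-scale (h = 1) and parallels are stretched by k = sec φ.
Areal scale = h·k = 1 × sec φ; at 58.7°, h = 1.000, k = 1.925, so h·k = 1.925.
True area = apparent / (areal scale) = 240000 / 1.925 ≈ 125000 km².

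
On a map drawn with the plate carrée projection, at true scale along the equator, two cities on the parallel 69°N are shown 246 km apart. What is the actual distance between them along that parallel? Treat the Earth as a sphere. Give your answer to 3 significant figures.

For the equirectangular projection with φ₀ = 0 (plate carrée), h = 1 along meridians and k = sec φ along parallels.
Along the parallel at 69°, map distances are exaggerated by k = sec 69° = 2.790.
True distance = 246 / 2.790 = 246 × cos 69° ≈ 88.2 km.

88.2 km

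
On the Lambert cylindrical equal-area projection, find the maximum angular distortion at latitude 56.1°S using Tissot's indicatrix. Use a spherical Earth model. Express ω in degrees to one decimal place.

63.4°

The Lambert cylindrical equal-area projection is the cylindrical equal-area projection with its standard parallel at the equator (φ₀ = 0). Cylindrical equal-area (φ₀ = 0°): h = cos φ / cos 0° along meridians, k = cos 0° / cos φ along parallels; h·k = 1.
At 56.1°: h = 0.5577, k = 1.793; principal scales a = 1.793, b = 0.5577.
sin(ω/2) = (a − b)/(a + b) = 1.235/2.351 = 0.5255, so ω = 2 arcsin(0.5255) ≈ 63.4°.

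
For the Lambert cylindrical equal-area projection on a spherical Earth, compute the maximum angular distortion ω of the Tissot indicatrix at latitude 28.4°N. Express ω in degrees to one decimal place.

14.7°

The Lambert cylindrical equal-area projection is the cylindrical equal-area projection with its standard parallel at the equator (φ₀ = 0). Cylindrical equal-area (φ₀ = 0°): h = cos φ / cos 0° along meridians, k = cos 0° / cos φ along parallels; h·k = 1.
At 28.4°: h = 0.8796, k = 1.137; principal scales a = 1.137, b = 0.8796.
sin(ω/2) = (a − b)/(a + b) = 0.2572/2.016 = 0.1275, so ω = 2 arcsin(0.1275) ≈ 14.7°.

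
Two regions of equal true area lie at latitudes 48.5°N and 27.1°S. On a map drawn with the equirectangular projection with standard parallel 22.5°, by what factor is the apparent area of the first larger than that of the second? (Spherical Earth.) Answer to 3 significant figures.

1.34

With standard parallel φ₀ = 22.5°, the equirectangular projection gives x = Rλ cos φ₀, y = Rφ, so h = 1 and k = cos 22.5° / cos φ.
Areal scale at 48.5°: h·k = 1.000 × 1.394 = 1.394.
Areal scale at 27.1°: h·k = 1.000 × 1.038 = 1.038.
Ratio = 1.394/1.038 ≈ 1.34.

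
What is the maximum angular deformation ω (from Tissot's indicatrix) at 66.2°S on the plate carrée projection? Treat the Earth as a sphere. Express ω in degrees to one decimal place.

Plate carrée maps x = Rλ, y = Rφ. The meridian scale is h = 1 and the parallel scale is k = 1/cos φ = sec φ.
At 66.2°: h = 1.000, k = 2.478; principal scales a = 2.478, b = 1.000.
sin(ω/2) = (a − b)/(a + b) = 1.478/3.478 = 0.4250, so ω = 2 arcsin(0.4250) ≈ 50.3°.

50.3°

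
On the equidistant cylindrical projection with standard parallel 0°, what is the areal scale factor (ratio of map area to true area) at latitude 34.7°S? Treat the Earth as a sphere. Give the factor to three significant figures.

For the equirectangular projection with φ₀ = 0 (plate carrée), h = 1 along meridians and k = sec φ along parallels.
Areal scale = h·k = 1 × sec φ; at 34.7°, h = 1.000, k = 1.216, so h·k = 1.216.

1.22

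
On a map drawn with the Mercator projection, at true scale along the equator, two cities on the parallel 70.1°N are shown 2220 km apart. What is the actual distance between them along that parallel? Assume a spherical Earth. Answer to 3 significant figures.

For Mercator, h = k = sec φ (a conformal cylindrical projection has a single point scale, 1/cos φ).
Along the parallel at 70.1°, map distances are exaggerated by k = sec 70.1° = 2.938.
True distance = 2220 / 2.938 = 2220 × cos 70.1° ≈ 756 km.

756 km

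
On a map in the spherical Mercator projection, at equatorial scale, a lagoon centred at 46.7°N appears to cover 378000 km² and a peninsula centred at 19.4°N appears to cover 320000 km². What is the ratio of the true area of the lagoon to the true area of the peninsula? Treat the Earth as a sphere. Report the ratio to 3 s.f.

Since Mercator area scale is 1/cos²φ, the true area equals the apparent area multiplied by cos²φ.
True area of lagoon: 378000 × cos²(46.7°) = 378000 × 0.4703 = 177800 km².
True area of peninsula: 320000 × cos²(19.4°) = 320000 × 0.8897 = 284700 km².
Ratio = 177800 / 284700 ≈ 0.624.

0.624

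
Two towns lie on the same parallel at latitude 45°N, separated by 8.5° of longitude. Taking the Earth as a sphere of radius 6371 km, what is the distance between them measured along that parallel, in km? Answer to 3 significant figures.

Arc length along a parallel = R cos φ · Δλ (with Δλ in radians).
= 6371 × cos 45° × (8.5° × π/180) = 6371 × 0.7071 × 0.1484 ≈ 668 km.

668 km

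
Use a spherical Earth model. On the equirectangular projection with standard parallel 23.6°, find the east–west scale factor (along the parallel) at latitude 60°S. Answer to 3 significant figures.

1.83

With standard parallel φ₀ = 23.6°, the equirectangular projection gives x = Rλ cos φ₀, y = Rφ, so h = 1 and k = cos 23.6° / cos φ.
k = cos 23.6° / cos 60° = 0.9164/0.5000 = 1.833.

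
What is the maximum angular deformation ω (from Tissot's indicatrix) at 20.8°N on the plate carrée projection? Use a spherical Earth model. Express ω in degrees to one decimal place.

Plate carrée maps x = Rλ, y = Rφ. The meridian scale is h = 1 and the parallel scale is k = 1/cos φ = sec φ.
At 20.8°: h = 1.000, k = 1.070; principal scales a = 1.070, b = 1.000.
sin(ω/2) = (a − b)/(a + b) = 0.06972/2.070 = 0.03368, so ω = 2 arcsin(0.03368) ≈ 3.9°.

3.9°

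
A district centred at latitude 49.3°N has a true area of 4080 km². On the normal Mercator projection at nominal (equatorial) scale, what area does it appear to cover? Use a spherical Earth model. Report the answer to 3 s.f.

9590 km²

For Mercator, h = k = sec φ (a conformal cylindrical projection has a single point scale, 1/cos φ).
Areal scale = k² = sec²φ = 1/cos²(49.3°) = 1/0.6521² = 2.352.
Apparent area = 4080 × 2.352 ≈ 9590 km².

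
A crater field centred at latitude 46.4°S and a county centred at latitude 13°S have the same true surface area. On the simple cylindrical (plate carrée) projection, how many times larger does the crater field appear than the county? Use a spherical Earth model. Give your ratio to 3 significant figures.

1.41

In the plate carrée (x = Rλ, y = Rφ), meridians are true-scale (h = 1) and parallels are stretched by k = sec φ.
Areal scale at 46.4°: h·k = 1.000 × 1.450 = 1.450.
Areal scale at 13°: h·k = 1.000 × 1.026 = 1.026.
Ratio = 1.450/1.026 ≈ 1.41.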